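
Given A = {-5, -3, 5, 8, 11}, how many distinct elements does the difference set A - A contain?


A - A = {a - a' : a, a' ∈ A}; |A| = 5.
Bounds: 2|A|-1 ≤ |A - A| ≤ |A|² - |A| + 1, i.e. 9 ≤ |A - A| ≤ 21.
Note: 0 ∈ A - A always (from a - a). The set is symmetric: if d ∈ A - A then -d ∈ A - A.
Enumerate nonzero differences d = a - a' with a > a' (then include -d):
Positive differences: {2, 3, 6, 8, 10, 11, 13, 14, 16}
Full difference set: {0} ∪ (positive diffs) ∪ (negative diffs).
|A - A| = 1 + 2·9 = 19 (matches direct enumeration: 19).

|A - A| = 19


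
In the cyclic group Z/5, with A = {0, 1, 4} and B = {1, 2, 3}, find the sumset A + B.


Work in Z/5Z: reduce every sum a + b modulo 5.
Enumerate all 9 pairs:
a = 0: 0+1=1, 0+2=2, 0+3=3
a = 1: 1+1=2, 1+2=3, 1+3=4
a = 4: 4+1=0, 4+2=1, 4+3=2
Distinct residues collected: {0, 1, 2, 3, 4}
|A + B| = 5 (out of 5 total residues).

A + B = {0, 1, 2, 3, 4}


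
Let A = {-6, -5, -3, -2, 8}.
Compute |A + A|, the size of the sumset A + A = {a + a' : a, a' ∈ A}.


A + A = {a + a' : a, a' ∈ A}; |A| = 5.
General bounds: 2|A| - 1 ≤ |A + A| ≤ |A|(|A|+1)/2, i.e. 9 ≤ |A + A| ≤ 15.
Lower bound 2|A|-1 is attained iff A is an arithmetic progression.
Enumerate sums a + a' for a ≤ a' (symmetric, so this suffices):
a = -6: -6+-6=-12, -6+-5=-11, -6+-3=-9, -6+-2=-8, -6+8=2
a = -5: -5+-5=-10, -5+-3=-8, -5+-2=-7, -5+8=3
a = -3: -3+-3=-6, -3+-2=-5, -3+8=5
a = -2: -2+-2=-4, -2+8=6
a = 8: 8+8=16
Distinct sums: {-12, -11, -10, -9, -8, -7, -6, -5, -4, 2, 3, 5, 6, 16}
|A + A| = 14

|A + A| = 14


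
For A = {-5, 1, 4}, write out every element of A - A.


A - A = {a - a' : a, a' ∈ A}.
Compute a - a' for each ordered pair (a, a'):
a = -5: -5--5=0, -5-1=-6, -5-4=-9
a = 1: 1--5=6, 1-1=0, 1-4=-3
a = 4: 4--5=9, 4-1=3, 4-4=0
Collecting distinct values (and noting 0 appears from a-a):
A - A = {-9, -6, -3, 0, 3, 6, 9}
|A - A| = 7

A - A = {-9, -6, -3, 0, 3, 6, 9}


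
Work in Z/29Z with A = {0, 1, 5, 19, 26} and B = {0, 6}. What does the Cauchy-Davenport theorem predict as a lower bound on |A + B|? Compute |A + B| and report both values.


Cauchy-Davenport: |A + B| ≥ min(p, |A| + |B| - 1) for A, B nonempty in Z/pZ.
|A| = 5, |B| = 2, p = 29.
CD lower bound = min(29, 5 + 2 - 1) = min(29, 6) = 6.
Compute A + B mod 29 directly:
a = 0: 0+0=0, 0+6=6
a = 1: 1+0=1, 1+6=7
a = 5: 5+0=5, 5+6=11
a = 19: 19+0=19, 19+6=25
a = 26: 26+0=26, 26+6=3
A + B = {0, 1, 3, 5, 6, 7, 11, 19, 25, 26}, so |A + B| = 10.
Verify: 10 ≥ 6? Yes ✓.

CD lower bound = 6, actual |A + B| = 10.


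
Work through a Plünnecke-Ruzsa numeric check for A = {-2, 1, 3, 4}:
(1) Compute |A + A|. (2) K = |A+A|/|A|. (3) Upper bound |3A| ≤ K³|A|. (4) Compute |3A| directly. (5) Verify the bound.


|A| = 4.
Step 1: Compute A + A by enumerating all 16 pairs.
A + A = {-4, -1, 1, 2, 4, 5, 6, 7, 8}, so |A + A| = 9.
Step 2: Doubling constant K = |A + A|/|A| = 9/4 = 9/4 ≈ 2.2500.
Step 3: Plünnecke-Ruzsa gives |3A| ≤ K³·|A| = (2.2500)³ · 4 ≈ 45.5625.
Step 4: Compute 3A = A + A + A directly by enumerating all triples (a,b,c) ∈ A³; |3A| = 15.
Step 5: Check 15 ≤ 45.5625? Yes ✓.

K = 9/4, Plünnecke-Ruzsa bound K³|A| ≈ 45.5625, |3A| = 15, inequality holds.


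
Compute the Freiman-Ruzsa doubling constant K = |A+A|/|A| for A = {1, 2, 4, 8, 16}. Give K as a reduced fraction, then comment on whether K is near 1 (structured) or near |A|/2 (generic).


|A| = 5.
Compute A + A by enumerating all 25 pairs.
A + A = {2, 3, 4, 5, 6, 8, 9, 10, 12, 16, 17, 18, 20, 24, 32}, so |A + A| = 15.
K = |A + A| / |A| = 15/5 = 3/1 ≈ 3.0000.
Reference: AP of size 5 gives K = 9/5 ≈ 1.8000; a fully generic set of size 5 gives K ≈ 3.0000.

|A| = 5, |A + A| = 15, K = 15/5 = 3/1.


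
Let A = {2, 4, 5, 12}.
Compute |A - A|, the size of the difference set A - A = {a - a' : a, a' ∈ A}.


A - A = {a - a' : a, a' ∈ A}; |A| = 4.
Bounds: 2|A|-1 ≤ |A - A| ≤ |A|² - |A| + 1, i.e. 7 ≤ |A - A| ≤ 13.
Note: 0 ∈ A - A always (from a - a). The set is symmetric: if d ∈ A - A then -d ∈ A - A.
Enumerate nonzero differences d = a - a' with a > a' (then include -d):
Positive differences: {1, 2, 3, 7, 8, 10}
Full difference set: {0} ∪ (positive diffs) ∪ (negative diffs).
|A - A| = 1 + 2·6 = 13 (matches direct enumeration: 13).

|A - A| = 13


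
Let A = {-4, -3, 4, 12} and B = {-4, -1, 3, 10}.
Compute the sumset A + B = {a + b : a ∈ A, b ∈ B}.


A + B = {a + b : a ∈ A, b ∈ B}.
Enumerate all |A|·|B| = 4·4 = 16 pairs (a, b) and collect distinct sums.
a = -4: -4+-4=-8, -4+-1=-5, -4+3=-1, -4+10=6
a = -3: -3+-4=-7, -3+-1=-4, -3+3=0, -3+10=7
a = 4: 4+-4=0, 4+-1=3, 4+3=7, 4+10=14
a = 12: 12+-4=8, 12+-1=11, 12+3=15, 12+10=22
Collecting distinct sums: A + B = {-8, -7, -5, -4, -1, 0, 3, 6, 7, 8, 11, 14, 15, 22}
|A + B| = 14

A + B = {-8, -7, -5, -4, -1, 0, 3, 6, 7, 8, 11, 14, 15, 22}


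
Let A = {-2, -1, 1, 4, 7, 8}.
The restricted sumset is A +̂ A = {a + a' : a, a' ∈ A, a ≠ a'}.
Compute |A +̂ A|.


Restricted sumset: A +̂ A = {a + a' : a ∈ A, a' ∈ A, a ≠ a'}.
Equivalently, take A + A and drop any sum 2a that is achievable ONLY as a + a for a ∈ A (i.e. sums representable only with equal summands).
Enumerate pairs (a, a') with a < a' (symmetric, so each unordered pair gives one sum; this covers all a ≠ a'):
  -2 + -1 = -3
  -2 + 1 = -1
  -2 + 4 = 2
  -2 + 7 = 5
  -2 + 8 = 6
  -1 + 1 = 0
  -1 + 4 = 3
  -1 + 7 = 6
  -1 + 8 = 7
  1 + 4 = 5
  1 + 7 = 8
  1 + 8 = 9
  4 + 7 = 11
  4 + 8 = 12
  7 + 8 = 15
Collected distinct sums: {-3, -1, 0, 2, 3, 5, 6, 7, 8, 9, 11, 12, 15}
|A +̂ A| = 13
(Reference bound: |A +̂ A| ≥ 2|A| - 3 for |A| ≥ 2, with |A| = 6 giving ≥ 9.)

|A +̂ A| = 13


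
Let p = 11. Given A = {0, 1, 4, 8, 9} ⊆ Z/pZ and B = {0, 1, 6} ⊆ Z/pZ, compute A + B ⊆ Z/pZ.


Work in Z/11Z: reduce every sum a + b modulo 11.
Enumerate all 15 pairs:
a = 0: 0+0=0, 0+1=1, 0+6=6
a = 1: 1+0=1, 1+1=2, 1+6=7
a = 4: 4+0=4, 4+1=5, 4+6=10
a = 8: 8+0=8, 8+1=9, 8+6=3
a = 9: 9+0=9, 9+1=10, 9+6=4
Distinct residues collected: {0, 1, 2, 3, 4, 5, 6, 7, 8, 9, 10}
|A + B| = 11 (out of 11 total residues).

A + B = {0, 1, 2, 3, 4, 5, 6, 7, 8, 9, 10}


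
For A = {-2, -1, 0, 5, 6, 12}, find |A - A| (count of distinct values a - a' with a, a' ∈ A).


A - A = {a - a' : a, a' ∈ A}; |A| = 6.
Bounds: 2|A|-1 ≤ |A - A| ≤ |A|² - |A| + 1, i.e. 11 ≤ |A - A| ≤ 31.
Note: 0 ∈ A - A always (from a - a). The set is symmetric: if d ∈ A - A then -d ∈ A - A.
Enumerate nonzero differences d = a - a' with a > a' (then include -d):
Positive differences: {1, 2, 5, 6, 7, 8, 12, 13, 14}
Full difference set: {0} ∪ (positive diffs) ∪ (negative diffs).
|A - A| = 1 + 2·9 = 19 (matches direct enumeration: 19).

|A - A| = 19


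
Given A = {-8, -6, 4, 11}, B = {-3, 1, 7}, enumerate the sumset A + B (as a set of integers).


A + B = {a + b : a ∈ A, b ∈ B}.
Enumerate all |A|·|B| = 4·3 = 12 pairs (a, b) and collect distinct sums.
a = -8: -8+-3=-11, -8+1=-7, -8+7=-1
a = -6: -6+-3=-9, -6+1=-5, -6+7=1
a = 4: 4+-3=1, 4+1=5, 4+7=11
a = 11: 11+-3=8, 11+1=12, 11+7=18
Collecting distinct sums: A + B = {-11, -9, -7, -5, -1, 1, 5, 8, 11, 12, 18}
|A + B| = 11

A + B = {-11, -9, -7, -5, -1, 1, 5, 8, 11, 12, 18}


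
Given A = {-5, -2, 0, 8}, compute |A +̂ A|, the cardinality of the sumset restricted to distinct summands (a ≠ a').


Restricted sumset: A +̂ A = {a + a' : a ∈ A, a' ∈ A, a ≠ a'}.
Equivalently, take A + A and drop any sum 2a that is achievable ONLY as a + a for a ∈ A (i.e. sums representable only with equal summands).
Enumerate pairs (a, a') with a < a' (symmetric, so each unordered pair gives one sum; this covers all a ≠ a'):
  -5 + -2 = -7
  -5 + 0 = -5
  -5 + 8 = 3
  -2 + 0 = -2
  -2 + 8 = 6
  0 + 8 = 8
Collected distinct sums: {-7, -5, -2, 3, 6, 8}
|A +̂ A| = 6
(Reference bound: |A +̂ A| ≥ 2|A| - 3 for |A| ≥ 2, with |A| = 4 giving ≥ 5.)

|A +̂ A| = 6


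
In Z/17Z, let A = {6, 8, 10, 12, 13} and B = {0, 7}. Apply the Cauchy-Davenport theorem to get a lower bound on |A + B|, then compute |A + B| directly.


Cauchy-Davenport: |A + B| ≥ min(p, |A| + |B| - 1) for A, B nonempty in Z/pZ.
|A| = 5, |B| = 2, p = 17.
CD lower bound = min(17, 5 + 2 - 1) = min(17, 6) = 6.
Compute A + B mod 17 directly:
a = 6: 6+0=6, 6+7=13
a = 8: 8+0=8, 8+7=15
a = 10: 10+0=10, 10+7=0
a = 12: 12+0=12, 12+7=2
a = 13: 13+0=13, 13+7=3
A + B = {0, 2, 3, 6, 8, 10, 12, 13, 15}, so |A + B| = 9.
Verify: 9 ≥ 6? Yes ✓.

CD lower bound = 6, actual |A + B| = 9.


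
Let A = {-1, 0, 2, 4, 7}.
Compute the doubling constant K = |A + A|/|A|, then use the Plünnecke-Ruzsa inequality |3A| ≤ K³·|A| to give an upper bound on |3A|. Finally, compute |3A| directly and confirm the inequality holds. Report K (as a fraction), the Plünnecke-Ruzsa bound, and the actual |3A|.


|A| = 5.
Step 1: Compute A + A by enumerating all 25 pairs.
A + A = {-2, -1, 0, 1, 2, 3, 4, 6, 7, 8, 9, 11, 14}, so |A + A| = 13.
Step 2: Doubling constant K = |A + A|/|A| = 13/5 = 13/5 ≈ 2.6000.
Step 3: Plünnecke-Ruzsa gives |3A| ≤ K³·|A| = (2.6000)³ · 5 ≈ 87.8800.
Step 4: Compute 3A = A + A + A directly by enumerating all triples (a,b,c) ∈ A³; |3A| = 22.
Step 5: Check 22 ≤ 87.8800? Yes ✓.

K = 13/5, Plünnecke-Ruzsa bound K³|A| ≈ 87.8800, |3A| = 22, inequality holds.


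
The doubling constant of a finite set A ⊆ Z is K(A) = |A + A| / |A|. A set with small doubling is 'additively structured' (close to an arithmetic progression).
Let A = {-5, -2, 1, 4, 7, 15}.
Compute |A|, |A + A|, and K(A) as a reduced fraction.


|A| = 6.
Compute A + A by enumerating all 36 pairs.
A + A = {-10, -7, -4, -1, 2, 5, 8, 10, 11, 13, 14, 16, 19, 22, 30}, so |A + A| = 15.
K = |A + A| / |A| = 15/6 = 5/2 ≈ 2.5000.
Reference: AP of size 6 gives K = 11/6 ≈ 1.8333; a fully generic set of size 6 gives K ≈ 3.5000.

|A| = 6, |A + A| = 15, K = 15/6 = 5/2.


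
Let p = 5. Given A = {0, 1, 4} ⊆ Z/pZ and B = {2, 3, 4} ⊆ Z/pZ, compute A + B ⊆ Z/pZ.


Work in Z/5Z: reduce every sum a + b modulo 5.
Enumerate all 9 pairs:
a = 0: 0+2=2, 0+3=3, 0+4=4
a = 1: 1+2=3, 1+3=4, 1+4=0
a = 4: 4+2=1, 4+3=2, 4+4=3
Distinct residues collected: {0, 1, 2, 3, 4}
|A + B| = 5 (out of 5 total residues).

A + B = {0, 1, 2, 3, 4}


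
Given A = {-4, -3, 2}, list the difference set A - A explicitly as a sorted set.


A - A = {a - a' : a, a' ∈ A}.
Compute a - a' for each ordered pair (a, a'):
a = -4: -4--4=0, -4--3=-1, -4-2=-6
a = -3: -3--4=1, -3--3=0, -3-2=-5
a = 2: 2--4=6, 2--3=5, 2-2=0
Collecting distinct values (and noting 0 appears from a-a):
A - A = {-6, -5, -1, 0, 1, 5, 6}
|A - A| = 7

A - A = {-6, -5, -1, 0, 1, 5, 6}


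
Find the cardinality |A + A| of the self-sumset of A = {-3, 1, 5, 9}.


A + A = {a + a' : a, a' ∈ A}; |A| = 4.
General bounds: 2|A| - 1 ≤ |A + A| ≤ |A|(|A|+1)/2, i.e. 7 ≤ |A + A| ≤ 10.
Lower bound 2|A|-1 is attained iff A is an arithmetic progression.
Enumerate sums a + a' for a ≤ a' (symmetric, so this suffices):
a = -3: -3+-3=-6, -3+1=-2, -3+5=2, -3+9=6
a = 1: 1+1=2, 1+5=6, 1+9=10
a = 5: 5+5=10, 5+9=14
a = 9: 9+9=18
Distinct sums: {-6, -2, 2, 6, 10, 14, 18}
|A + A| = 7

|A + A| = 7


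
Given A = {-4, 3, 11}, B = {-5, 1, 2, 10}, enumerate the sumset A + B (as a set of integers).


A + B = {a + b : a ∈ A, b ∈ B}.
Enumerate all |A|·|B| = 3·4 = 12 pairs (a, b) and collect distinct sums.
a = -4: -4+-5=-9, -4+1=-3, -4+2=-2, -4+10=6
a = 3: 3+-5=-2, 3+1=4, 3+2=5, 3+10=13
a = 11: 11+-5=6, 11+1=12, 11+2=13, 11+10=21
Collecting distinct sums: A + B = {-9, -3, -2, 4, 5, 6, 12, 13, 21}
|A + B| = 9

A + B = {-9, -3, -2, 4, 5, 6, 12, 13, 21}


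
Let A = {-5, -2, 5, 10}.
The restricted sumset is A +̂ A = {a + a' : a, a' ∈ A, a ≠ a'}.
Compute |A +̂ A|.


Restricted sumset: A +̂ A = {a + a' : a ∈ A, a' ∈ A, a ≠ a'}.
Equivalently, take A + A and drop any sum 2a that is achievable ONLY as a + a for a ∈ A (i.e. sums representable only with equal summands).
Enumerate pairs (a, a') with a < a' (symmetric, so each unordered pair gives one sum; this covers all a ≠ a'):
  -5 + -2 = -7
  -5 + 5 = 0
  -5 + 10 = 5
  -2 + 5 = 3
  -2 + 10 = 8
  5 + 10 = 15
Collected distinct sums: {-7, 0, 3, 5, 8, 15}
|A +̂ A| = 6
(Reference bound: |A +̂ A| ≥ 2|A| - 3 for |A| ≥ 2, with |A| = 4 giving ≥ 5.)

|A +̂ A| = 6


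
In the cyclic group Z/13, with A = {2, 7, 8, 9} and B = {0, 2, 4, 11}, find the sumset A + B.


Work in Z/13Z: reduce every sum a + b modulo 13.
Enumerate all 16 pairs:
a = 2: 2+0=2, 2+2=4, 2+4=6, 2+11=0
a = 7: 7+0=7, 7+2=9, 7+4=11, 7+11=5
a = 8: 8+0=8, 8+2=10, 8+4=12, 8+11=6
a = 9: 9+0=9, 9+2=11, 9+4=0, 9+11=7
Distinct residues collected: {0, 2, 4, 5, 6, 7, 8, 9, 10, 11, 12}
|A + B| = 11 (out of 13 total residues).

A + B = {0, 2, 4, 5, 6, 7, 8, 9, 10, 11, 12}


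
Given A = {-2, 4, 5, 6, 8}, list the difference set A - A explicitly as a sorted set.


A - A = {a - a' : a, a' ∈ A}.
Compute a - a' for each ordered pair (a, a'):
a = -2: -2--2=0, -2-4=-6, -2-5=-7, -2-6=-8, -2-8=-10
a = 4: 4--2=6, 4-4=0, 4-5=-1, 4-6=-2, 4-8=-4
a = 5: 5--2=7, 5-4=1, 5-5=0, 5-6=-1, 5-8=-3
a = 6: 6--2=8, 6-4=2, 6-5=1, 6-6=0, 6-8=-2
a = 8: 8--2=10, 8-4=4, 8-5=3, 8-6=2, 8-8=0
Collecting distinct values (and noting 0 appears from a-a):
A - A = {-10, -8, -7, -6, -4, -3, -2, -1, 0, 1, 2, 3, 4, 6, 7, 8, 10}
|A - A| = 17

A - A = {-10, -8, -7, -6, -4, -3, -2, -1, 0, 1, 2, 3, 4, 6, 7, 8, 10}


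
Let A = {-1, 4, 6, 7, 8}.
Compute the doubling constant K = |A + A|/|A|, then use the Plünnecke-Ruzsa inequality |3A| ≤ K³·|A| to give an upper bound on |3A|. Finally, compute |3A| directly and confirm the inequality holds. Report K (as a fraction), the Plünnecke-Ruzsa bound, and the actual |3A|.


|A| = 5.
Step 1: Compute A + A by enumerating all 25 pairs.
A + A = {-2, 3, 5, 6, 7, 8, 10, 11, 12, 13, 14, 15, 16}, so |A + A| = 13.
Step 2: Doubling constant K = |A + A|/|A| = 13/5 = 13/5 ≈ 2.6000.
Step 3: Plünnecke-Ruzsa gives |3A| ≤ K³·|A| = (2.6000)³ · 5 ≈ 87.8800.
Step 4: Compute 3A = A + A + A directly by enumerating all triples (a,b,c) ∈ A³; |3A| = 22.
Step 5: Check 22 ≤ 87.8800? Yes ✓.

K = 13/5, Plünnecke-Ruzsa bound K³|A| ≈ 87.8800, |3A| = 22, inequality holds.


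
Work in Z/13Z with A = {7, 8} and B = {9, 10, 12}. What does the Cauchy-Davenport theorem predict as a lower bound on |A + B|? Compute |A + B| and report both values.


Cauchy-Davenport: |A + B| ≥ min(p, |A| + |B| - 1) for A, B nonempty in Z/pZ.
|A| = 2, |B| = 3, p = 13.
CD lower bound = min(13, 2 + 3 - 1) = min(13, 4) = 4.
Compute A + B mod 13 directly:
a = 7: 7+9=3, 7+10=4, 7+12=6
a = 8: 8+9=4, 8+10=5, 8+12=7
A + B = {3, 4, 5, 6, 7}, so |A + B| = 5.
Verify: 5 ≥ 4? Yes ✓.

CD lower bound = 4, actual |A + B| = 5.


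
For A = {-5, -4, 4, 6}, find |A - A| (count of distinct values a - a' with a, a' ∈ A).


A - A = {a - a' : a, a' ∈ A}; |A| = 4.
Bounds: 2|A|-1 ≤ |A - A| ≤ |A|² - |A| + 1, i.e. 7 ≤ |A - A| ≤ 13.
Note: 0 ∈ A - A always (from a - a). The set is symmetric: if d ∈ A - A then -d ∈ A - A.
Enumerate nonzero differences d = a - a' with a > a' (then include -d):
Positive differences: {1, 2, 8, 9, 10, 11}
Full difference set: {0} ∪ (positive diffs) ∪ (negative diffs).
|A - A| = 1 + 2·6 = 13 (matches direct enumeration: 13).

|A - A| = 13


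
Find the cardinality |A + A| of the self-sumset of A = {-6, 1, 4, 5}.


A + A = {a + a' : a, a' ∈ A}; |A| = 4.
General bounds: 2|A| - 1 ≤ |A + A| ≤ |A|(|A|+1)/2, i.e. 7 ≤ |A + A| ≤ 10.
Lower bound 2|A|-1 is attained iff A is an arithmetic progression.
Enumerate sums a + a' for a ≤ a' (symmetric, so this suffices):
a = -6: -6+-6=-12, -6+1=-5, -6+4=-2, -6+5=-1
a = 1: 1+1=2, 1+4=5, 1+5=6
a = 4: 4+4=8, 4+5=9
a = 5: 5+5=10
Distinct sums: {-12, -5, -2, -1, 2, 5, 6, 8, 9, 10}
|A + A| = 10

|A + A| = 10


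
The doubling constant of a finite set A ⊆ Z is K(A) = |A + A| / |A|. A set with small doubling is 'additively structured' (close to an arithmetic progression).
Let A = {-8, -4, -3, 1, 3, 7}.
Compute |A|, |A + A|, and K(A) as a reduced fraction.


|A| = 6.
Compute A + A by enumerating all 36 pairs.
A + A = {-16, -12, -11, -8, -7, -6, -5, -3, -2, -1, 0, 2, 3, 4, 6, 8, 10, 14}, so |A + A| = 18.
K = |A + A| / |A| = 18/6 = 3/1 ≈ 3.0000.
Reference: AP of size 6 gives K = 11/6 ≈ 1.8333; a fully generic set of size 6 gives K ≈ 3.5000.

|A| = 6, |A + A| = 18, K = 18/6 = 3/1.


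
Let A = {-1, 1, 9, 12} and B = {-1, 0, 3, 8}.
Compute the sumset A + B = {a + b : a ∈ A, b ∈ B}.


A + B = {a + b : a ∈ A, b ∈ B}.
Enumerate all |A|·|B| = 4·4 = 16 pairs (a, b) and collect distinct sums.
a = -1: -1+-1=-2, -1+0=-1, -1+3=2, -1+8=7
a = 1: 1+-1=0, 1+0=1, 1+3=4, 1+8=9
a = 9: 9+-1=8, 9+0=9, 9+3=12, 9+8=17
a = 12: 12+-1=11, 12+0=12, 12+3=15, 12+8=20
Collecting distinct sums: A + B = {-2, -1, 0, 1, 2, 4, 7, 8, 9, 11, 12, 15, 17, 20}
|A + B| = 14

A + B = {-2, -1, 0, 1, 2, 4, 7, 8, 9, 11, 12, 15, 17, 20}


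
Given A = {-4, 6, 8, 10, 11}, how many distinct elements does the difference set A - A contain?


A - A = {a - a' : a, a' ∈ A}; |A| = 5.
Bounds: 2|A|-1 ≤ |A - A| ≤ |A|² - |A| + 1, i.e. 9 ≤ |A - A| ≤ 21.
Note: 0 ∈ A - A always (from a - a). The set is symmetric: if d ∈ A - A then -d ∈ A - A.
Enumerate nonzero differences d = a - a' with a > a' (then include -d):
Positive differences: {1, 2, 3, 4, 5, 10, 12, 14, 15}
Full difference set: {0} ∪ (positive diffs) ∪ (negative diffs).
|A - A| = 1 + 2·9 = 19 (matches direct enumeration: 19).

|A - A| = 19


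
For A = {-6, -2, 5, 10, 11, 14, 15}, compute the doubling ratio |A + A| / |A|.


|A| = 7.
Compute A + A by enumerating all 49 pairs.
A + A = {-12, -8, -4, -1, 3, 4, 5, 8, 9, 10, 12, 13, 15, 16, 19, 20, 21, 22, 24, 25, 26, 28, 29, 30}, so |A + A| = 24.
K = |A + A| / |A| = 24/7 (already in lowest terms) ≈ 3.4286.
Reference: AP of size 7 gives K = 13/7 ≈ 1.8571; a fully generic set of size 7 gives K ≈ 4.0000.

|A| = 7, |A + A| = 24, K = 24/7.


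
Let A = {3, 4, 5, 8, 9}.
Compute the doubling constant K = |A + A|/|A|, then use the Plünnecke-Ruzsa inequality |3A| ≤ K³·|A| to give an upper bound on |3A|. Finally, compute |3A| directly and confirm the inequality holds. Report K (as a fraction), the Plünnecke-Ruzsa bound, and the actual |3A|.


|A| = 5.
Step 1: Compute A + A by enumerating all 25 pairs.
A + A = {6, 7, 8, 9, 10, 11, 12, 13, 14, 16, 17, 18}, so |A + A| = 12.
Step 2: Doubling constant K = |A + A|/|A| = 12/5 = 12/5 ≈ 2.4000.
Step 3: Plünnecke-Ruzsa gives |3A| ≤ K³·|A| = (2.4000)³ · 5 ≈ 69.1200.
Step 4: Compute 3A = A + A + A directly by enumerating all triples (a,b,c) ∈ A³; |3A| = 19.
Step 5: Check 19 ≤ 69.1200? Yes ✓.

K = 12/5, Plünnecke-Ruzsa bound K³|A| ≈ 69.1200, |3A| = 19, inequality holds.


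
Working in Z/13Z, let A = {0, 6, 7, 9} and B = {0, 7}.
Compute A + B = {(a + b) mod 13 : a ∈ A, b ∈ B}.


Work in Z/13Z: reduce every sum a + b modulo 13.
Enumerate all 8 pairs:
a = 0: 0+0=0, 0+7=7
a = 6: 6+0=6, 6+7=0
a = 7: 7+0=7, 7+7=1
a = 9: 9+0=9, 9+7=3
Distinct residues collected: {0, 1, 3, 6, 7, 9}
|A + B| = 6 (out of 13 total residues).

A + B = {0, 1, 3, 6, 7, 9}


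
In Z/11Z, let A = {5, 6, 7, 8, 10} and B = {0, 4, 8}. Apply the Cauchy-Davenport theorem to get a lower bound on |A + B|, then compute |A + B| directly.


Cauchy-Davenport: |A + B| ≥ min(p, |A| + |B| - 1) for A, B nonempty in Z/pZ.
|A| = 5, |B| = 3, p = 11.
CD lower bound = min(11, 5 + 3 - 1) = min(11, 7) = 7.
Compute A + B mod 11 directly:
a = 5: 5+0=5, 5+4=9, 5+8=2
a = 6: 6+0=6, 6+4=10, 6+8=3
a = 7: 7+0=7, 7+4=0, 7+8=4
a = 8: 8+0=8, 8+4=1, 8+8=5
a = 10: 10+0=10, 10+4=3, 10+8=7
A + B = {0, 1, 2, 3, 4, 5, 6, 7, 8, 9, 10}, so |A + B| = 11.
Verify: 11 ≥ 7? Yes ✓.

CD lower bound = 7, actual |A + B| = 11.


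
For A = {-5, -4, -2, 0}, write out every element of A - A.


A - A = {a - a' : a, a' ∈ A}.
Compute a - a' for each ordered pair (a, a'):
a = -5: -5--5=0, -5--4=-1, -5--2=-3, -5-0=-5
a = -4: -4--5=1, -4--4=0, -4--2=-2, -4-0=-4
a = -2: -2--5=3, -2--4=2, -2--2=0, -2-0=-2
a = 0: 0--5=5, 0--4=4, 0--2=2, 0-0=0
Collecting distinct values (and noting 0 appears from a-a):
A - A = {-5, -4, -3, -2, -1, 0, 1, 2, 3, 4, 5}
|A - A| = 11

A - A = {-5, -4, -3, -2, -1, 0, 1, 2, 3, 4, 5}


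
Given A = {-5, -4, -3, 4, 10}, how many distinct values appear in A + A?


A + A = {a + a' : a, a' ∈ A}; |A| = 5.
General bounds: 2|A| - 1 ≤ |A + A| ≤ |A|(|A|+1)/2, i.e. 9 ≤ |A + A| ≤ 15.
Lower bound 2|A|-1 is attained iff A is an arithmetic progression.
Enumerate sums a + a' for a ≤ a' (symmetric, so this suffices):
a = -5: -5+-5=-10, -5+-4=-9, -5+-3=-8, -5+4=-1, -5+10=5
a = -4: -4+-4=-8, -4+-3=-7, -4+4=0, -4+10=6
a = -3: -3+-3=-6, -3+4=1, -3+10=7
a = 4: 4+4=8, 4+10=14
a = 10: 10+10=20
Distinct sums: {-10, -9, -8, -7, -6, -1, 0, 1, 5, 6, 7, 8, 14, 20}
|A + A| = 14

|A + A| = 14


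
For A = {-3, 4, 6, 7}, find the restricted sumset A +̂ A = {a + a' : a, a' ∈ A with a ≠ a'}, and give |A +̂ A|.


Restricted sumset: A +̂ A = {a + a' : a ∈ A, a' ∈ A, a ≠ a'}.
Equivalently, take A + A and drop any sum 2a that is achievable ONLY as a + a for a ∈ A (i.e. sums representable only with equal summands).
Enumerate pairs (a, a') with a < a' (symmetric, so each unordered pair gives one sum; this covers all a ≠ a'):
  -3 + 4 = 1
  -3 + 6 = 3
  -3 + 7 = 4
  4 + 6 = 10
  4 + 7 = 11
  6 + 7 = 13
Collected distinct sums: {1, 3, 4, 10, 11, 13}
|A +̂ A| = 6
(Reference bound: |A +̂ A| ≥ 2|A| - 3 for |A| ≥ 2, with |A| = 4 giving ≥ 5.)

|A +̂ A| = 6


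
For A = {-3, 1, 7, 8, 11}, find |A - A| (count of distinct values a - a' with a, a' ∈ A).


A - A = {a - a' : a, a' ∈ A}; |A| = 5.
Bounds: 2|A|-1 ≤ |A - A| ≤ |A|² - |A| + 1, i.e. 9 ≤ |A - A| ≤ 21.
Note: 0 ∈ A - A always (from a - a). The set is symmetric: if d ∈ A - A then -d ∈ A - A.
Enumerate nonzero differences d = a - a' with a > a' (then include -d):
Positive differences: {1, 3, 4, 6, 7, 10, 11, 14}
Full difference set: {0} ∪ (positive diffs) ∪ (negative diffs).
|A - A| = 1 + 2·8 = 17 (matches direct enumeration: 17).

|A - A| = 17


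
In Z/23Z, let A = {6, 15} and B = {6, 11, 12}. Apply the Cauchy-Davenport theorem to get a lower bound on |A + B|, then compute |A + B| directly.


Cauchy-Davenport: |A + B| ≥ min(p, |A| + |B| - 1) for A, B nonempty in Z/pZ.
|A| = 2, |B| = 3, p = 23.
CD lower bound = min(23, 2 + 3 - 1) = min(23, 4) = 4.
Compute A + B mod 23 directly:
a = 6: 6+6=12, 6+11=17, 6+12=18
a = 15: 15+6=21, 15+11=3, 15+12=4
A + B = {3, 4, 12, 17, 18, 21}, so |A + B| = 6.
Verify: 6 ≥ 4? Yes ✓.

CD lower bound = 4, actual |A + B| = 6.


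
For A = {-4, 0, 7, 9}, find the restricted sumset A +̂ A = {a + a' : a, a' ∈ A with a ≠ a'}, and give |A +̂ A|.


Restricted sumset: A +̂ A = {a + a' : a ∈ A, a' ∈ A, a ≠ a'}.
Equivalently, take A + A and drop any sum 2a that is achievable ONLY as a + a for a ∈ A (i.e. sums representable only with equal summands).
Enumerate pairs (a, a') with a < a' (symmetric, so each unordered pair gives one sum; this covers all a ≠ a'):
  -4 + 0 = -4
  -4 + 7 = 3
  -4 + 9 = 5
  0 + 7 = 7
  0 + 9 = 9
  7 + 9 = 16
Collected distinct sums: {-4, 3, 5, 7, 9, 16}
|A +̂ A| = 6
(Reference bound: |A +̂ A| ≥ 2|A| - 3 for |A| ≥ 2, with |A| = 4 giving ≥ 5.)

|A +̂ A| = 6


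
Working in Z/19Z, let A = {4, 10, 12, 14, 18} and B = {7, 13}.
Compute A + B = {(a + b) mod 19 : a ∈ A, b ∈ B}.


Work in Z/19Z: reduce every sum a + b modulo 19.
Enumerate all 10 pairs:
a = 4: 4+7=11, 4+13=17
a = 10: 10+7=17, 10+13=4
a = 12: 12+7=0, 12+13=6
a = 14: 14+7=2, 14+13=8
a = 18: 18+7=6, 18+13=12
Distinct residues collected: {0, 2, 4, 6, 8, 11, 12, 17}
|A + B| = 8 (out of 19 total residues).

A + B = {0, 2, 4, 6, 8, 11, 12, 17}


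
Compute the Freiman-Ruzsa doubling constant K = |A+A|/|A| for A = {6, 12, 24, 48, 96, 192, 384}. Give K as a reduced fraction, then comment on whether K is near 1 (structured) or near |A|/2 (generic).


|A| = 7.
Compute A + A by enumerating all 49 pairs.
A + A = {12, 18, 24, 30, 36, 48, 54, 60, 72, 96, 102, 108, 120, 144, 192, 198, 204, 216, 240, 288, 384, 390, 396, 408, 432, 480, 576, 768}, so |A + A| = 28.
K = |A + A| / |A| = 28/7 = 4/1 ≈ 4.0000.
Reference: AP of size 7 gives K = 13/7 ≈ 1.8571; a fully generic set of size 7 gives K ≈ 4.0000.

|A| = 7, |A + A| = 28, K = 28/7 = 4/1.


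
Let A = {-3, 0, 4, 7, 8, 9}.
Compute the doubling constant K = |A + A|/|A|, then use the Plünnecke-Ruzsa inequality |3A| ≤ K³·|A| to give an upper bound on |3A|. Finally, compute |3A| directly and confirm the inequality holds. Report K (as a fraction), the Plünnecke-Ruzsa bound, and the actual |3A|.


|A| = 6.
Step 1: Compute A + A by enumerating all 36 pairs.
A + A = {-6, -3, 0, 1, 4, 5, 6, 7, 8, 9, 11, 12, 13, 14, 15, 16, 17, 18}, so |A + A| = 18.
Step 2: Doubling constant K = |A + A|/|A| = 18/6 = 18/6 ≈ 3.0000.
Step 3: Plünnecke-Ruzsa gives |3A| ≤ K³·|A| = (3.0000)³ · 6 ≈ 162.0000.
Step 4: Compute 3A = A + A + A directly by enumerating all triples (a,b,c) ∈ A³; |3A| = 32.
Step 5: Check 32 ≤ 162.0000? Yes ✓.

K = 18/6, Plünnecke-Ruzsa bound K³|A| ≈ 162.0000, |3A| = 32, inequality holds.


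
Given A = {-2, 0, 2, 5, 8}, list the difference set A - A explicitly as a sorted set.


A - A = {a - a' : a, a' ∈ A}.
Compute a - a' for each ordered pair (a, a'):
a = -2: -2--2=0, -2-0=-2, -2-2=-4, -2-5=-7, -2-8=-10
a = 0: 0--2=2, 0-0=0, 0-2=-2, 0-5=-5, 0-8=-8
a = 2: 2--2=4, 2-0=2, 2-2=0, 2-5=-3, 2-8=-6
a = 5: 5--2=7, 5-0=5, 5-2=3, 5-5=0, 5-8=-3
a = 8: 8--2=10, 8-0=8, 8-2=6, 8-5=3, 8-8=0
Collecting distinct values (and noting 0 appears from a-a):
A - A = {-10, -8, -7, -6, -5, -4, -3, -2, 0, 2, 3, 4, 5, 6, 7, 8, 10}
|A - A| = 17

A - A = {-10, -8, -7, -6, -5, -4, -3, -2, 0, 2, 3, 4, 5, 6, 7, 8, 10}


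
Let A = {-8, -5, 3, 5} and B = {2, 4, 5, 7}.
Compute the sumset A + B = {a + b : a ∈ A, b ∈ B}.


A + B = {a + b : a ∈ A, b ∈ B}.
Enumerate all |A|·|B| = 4·4 = 16 pairs (a, b) and collect distinct sums.
a = -8: -8+2=-6, -8+4=-4, -8+5=-3, -8+7=-1
a = -5: -5+2=-3, -5+4=-1, -5+5=0, -5+7=2
a = 3: 3+2=5, 3+4=7, 3+5=8, 3+7=10
a = 5: 5+2=7, 5+4=9, 5+5=10, 5+7=12
Collecting distinct sums: A + B = {-6, -4, -3, -1, 0, 2, 5, 7, 8, 9, 10, 12}
|A + B| = 12

A + B = {-6, -4, -3, -1, 0, 2, 5, 7, 8, 9, 10, 12}


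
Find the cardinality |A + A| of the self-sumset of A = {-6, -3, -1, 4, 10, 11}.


A + A = {a + a' : a, a' ∈ A}; |A| = 6.
General bounds: 2|A| - 1 ≤ |A + A| ≤ |A|(|A|+1)/2, i.e. 11 ≤ |A + A| ≤ 21.
Lower bound 2|A|-1 is attained iff A is an arithmetic progression.
Enumerate sums a + a' for a ≤ a' (symmetric, so this suffices):
a = -6: -6+-6=-12, -6+-3=-9, -6+-1=-7, -6+4=-2, -6+10=4, -6+11=5
a = -3: -3+-3=-6, -3+-1=-4, -3+4=1, -3+10=7, -3+11=8
a = -1: -1+-1=-2, -1+4=3, -1+10=9, -1+11=10
a = 4: 4+4=8, 4+10=14, 4+11=15
a = 10: 10+10=20, 10+11=21
a = 11: 11+11=22
Distinct sums: {-12, -9, -7, -6, -4, -2, 1, 3, 4, 5, 7, 8, 9, 10, 14, 15, 20, 21, 22}
|A + A| = 19

|A + A| = 19


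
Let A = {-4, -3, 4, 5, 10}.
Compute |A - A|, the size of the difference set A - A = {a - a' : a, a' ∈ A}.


A - A = {a - a' : a, a' ∈ A}; |A| = 5.
Bounds: 2|A|-1 ≤ |A - A| ≤ |A|² - |A| + 1, i.e. 9 ≤ |A - A| ≤ 21.
Note: 0 ∈ A - A always (from a - a). The set is symmetric: if d ∈ A - A then -d ∈ A - A.
Enumerate nonzero differences d = a - a' with a > a' (then include -d):
Positive differences: {1, 5, 6, 7, 8, 9, 13, 14}
Full difference set: {0} ∪ (positive diffs) ∪ (negative diffs).
|A - A| = 1 + 2·8 = 17 (matches direct enumeration: 17).

|A - A| = 17


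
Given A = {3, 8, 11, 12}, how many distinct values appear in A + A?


A + A = {a + a' : a, a' ∈ A}; |A| = 4.
General bounds: 2|A| - 1 ≤ |A + A| ≤ |A|(|A|+1)/2, i.e. 7 ≤ |A + A| ≤ 10.
Lower bound 2|A|-1 is attained iff A is an arithmetic progression.
Enumerate sums a + a' for a ≤ a' (symmetric, so this suffices):
a = 3: 3+3=6, 3+8=11, 3+11=14, 3+12=15
a = 8: 8+8=16, 8+11=19, 8+12=20
a = 11: 11+11=22, 11+12=23
a = 12: 12+12=24
Distinct sums: {6, 11, 14, 15, 16, 19, 20, 22, 23, 24}
|A + A| = 10

|A + A| = 10


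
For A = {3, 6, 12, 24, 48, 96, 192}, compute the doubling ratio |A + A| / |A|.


|A| = 7.
Compute A + A by enumerating all 49 pairs.
A + A = {6, 9, 12, 15, 18, 24, 27, 30, 36, 48, 51, 54, 60, 72, 96, 99, 102, 108, 120, 144, 192, 195, 198, 204, 216, 240, 288, 384}, so |A + A| = 28.
K = |A + A| / |A| = 28/7 = 4/1 ≈ 4.0000.
Reference: AP of size 7 gives K = 13/7 ≈ 1.8571; a fully generic set of size 7 gives K ≈ 4.0000.

|A| = 7, |A + A| = 28, K = 28/7 = 4/1.


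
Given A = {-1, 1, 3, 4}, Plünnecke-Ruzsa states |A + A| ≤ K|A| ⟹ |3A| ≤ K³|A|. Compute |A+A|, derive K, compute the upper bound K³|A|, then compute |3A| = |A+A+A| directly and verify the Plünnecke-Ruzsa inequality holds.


|A| = 4.
Step 1: Compute A + A by enumerating all 16 pairs.
A + A = {-2, 0, 2, 3, 4, 5, 6, 7, 8}, so |A + A| = 9.
Step 2: Doubling constant K = |A + A|/|A| = 9/4 = 9/4 ≈ 2.2500.
Step 3: Plünnecke-Ruzsa gives |3A| ≤ K³·|A| = (2.2500)³ · 4 ≈ 45.5625.
Step 4: Compute 3A = A + A + A directly by enumerating all triples (a,b,c) ∈ A³; |3A| = 14.
Step 5: Check 14 ≤ 45.5625? Yes ✓.

K = 9/4, Plünnecke-Ruzsa bound K³|A| ≈ 45.5625, |3A| = 14, inequality holds.


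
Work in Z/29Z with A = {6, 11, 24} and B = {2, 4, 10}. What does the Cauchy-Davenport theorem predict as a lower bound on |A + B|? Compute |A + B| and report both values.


Cauchy-Davenport: |A + B| ≥ min(p, |A| + |B| - 1) for A, B nonempty in Z/pZ.
|A| = 3, |B| = 3, p = 29.
CD lower bound = min(29, 3 + 3 - 1) = min(29, 5) = 5.
Compute A + B mod 29 directly:
a = 6: 6+2=8, 6+4=10, 6+10=16
a = 11: 11+2=13, 11+4=15, 11+10=21
a = 24: 24+2=26, 24+4=28, 24+10=5
A + B = {5, 8, 10, 13, 15, 16, 21, 26, 28}, so |A + B| = 9.
Verify: 9 ≥ 5? Yes ✓.

CD lower bound = 5, actual |A + B| = 9.


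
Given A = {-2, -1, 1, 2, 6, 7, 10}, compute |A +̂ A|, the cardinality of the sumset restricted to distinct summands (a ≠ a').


Restricted sumset: A +̂ A = {a + a' : a ∈ A, a' ∈ A, a ≠ a'}.
Equivalently, take A + A and drop any sum 2a that is achievable ONLY as a + a for a ∈ A (i.e. sums representable only with equal summands).
Enumerate pairs (a, a') with a < a' (symmetric, so each unordered pair gives one sum; this covers all a ≠ a'):
  -2 + -1 = -3
  -2 + 1 = -1
  -2 + 2 = 0
  -2 + 6 = 4
  -2 + 7 = 5
  -2 + 10 = 8
  -1 + 1 = 0
  -1 + 2 = 1
  -1 + 6 = 5
  -1 + 7 = 6
  -1 + 10 = 9
  1 + 2 = 3
  1 + 6 = 7
  1 + 7 = 8
  1 + 10 = 11
  2 + 6 = 8
  2 + 7 = 9
  2 + 10 = 12
  6 + 7 = 13
  6 + 10 = 16
  7 + 10 = 17
Collected distinct sums: {-3, -1, 0, 1, 3, 4, 5, 6, 7, 8, 9, 11, 12, 13, 16, 17}
|A +̂ A| = 16
(Reference bound: |A +̂ A| ≥ 2|A| - 3 for |A| ≥ 2, with |A| = 7 giving ≥ 11.)

|A +̂ A| = 16


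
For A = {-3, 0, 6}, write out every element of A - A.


A - A = {a - a' : a, a' ∈ A}.
Compute a - a' for each ordered pair (a, a'):
a = -3: -3--3=0, -3-0=-3, -3-6=-9
a = 0: 0--3=3, 0-0=0, 0-6=-6
a = 6: 6--3=9, 6-0=6, 6-6=0
Collecting distinct values (and noting 0 appears from a-a):
A - A = {-9, -6, -3, 0, 3, 6, 9}
|A - A| = 7

A - A = {-9, -6, -3, 0, 3, 6, 9}


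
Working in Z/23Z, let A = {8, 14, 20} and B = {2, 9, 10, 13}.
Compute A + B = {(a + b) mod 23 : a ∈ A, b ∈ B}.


Work in Z/23Z: reduce every sum a + b modulo 23.
Enumerate all 12 pairs:
a = 8: 8+2=10, 8+9=17, 8+10=18, 8+13=21
a = 14: 14+2=16, 14+9=0, 14+10=1, 14+13=4
a = 20: 20+2=22, 20+9=6, 20+10=7, 20+13=10
Distinct residues collected: {0, 1, 4, 6, 7, 10, 16, 17, 18, 21, 22}
|A + B| = 11 (out of 23 total residues).

A + B = {0, 1, 4, 6, 7, 10, 16, 17, 18, 21, 22}


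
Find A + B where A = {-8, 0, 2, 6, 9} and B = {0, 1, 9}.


A + B = {a + b : a ∈ A, b ∈ B}.
Enumerate all |A|·|B| = 5·3 = 15 pairs (a, b) and collect distinct sums.
a = -8: -8+0=-8, -8+1=-7, -8+9=1
a = 0: 0+0=0, 0+1=1, 0+9=9
a = 2: 2+0=2, 2+1=3, 2+9=11
a = 6: 6+0=6, 6+1=7, 6+9=15
a = 9: 9+0=9, 9+1=10, 9+9=18
Collecting distinct sums: A + B = {-8, -7, 0, 1, 2, 3, 6, 7, 9, 10, 11, 15, 18}
|A + B| = 13

A + B = {-8, -7, 0, 1, 2, 3, 6, 7, 9, 10, 11, 15, 18}


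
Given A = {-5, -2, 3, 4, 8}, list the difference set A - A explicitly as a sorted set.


A - A = {a - a' : a, a' ∈ A}.
Compute a - a' for each ordered pair (a, a'):
a = -5: -5--5=0, -5--2=-3, -5-3=-8, -5-4=-9, -5-8=-13
a = -2: -2--5=3, -2--2=0, -2-3=-5, -2-4=-6, -2-8=-10
a = 3: 3--5=8, 3--2=5, 3-3=0, 3-4=-1, 3-8=-5
a = 4: 4--5=9, 4--2=6, 4-3=1, 4-4=0, 4-8=-4
a = 8: 8--5=13, 8--2=10, 8-3=5, 8-4=4, 8-8=0
Collecting distinct values (and noting 0 appears from a-a):
A - A = {-13, -10, -9, -8, -6, -5, -4, -3, -1, 0, 1, 3, 4, 5, 6, 8, 9, 10, 13}
|A - A| = 19

A - A = {-13, -10, -9, -8, -6, -5, -4, -3, -1, 0, 1, 3, 4, 5, 6, 8, 9, 10, 13}


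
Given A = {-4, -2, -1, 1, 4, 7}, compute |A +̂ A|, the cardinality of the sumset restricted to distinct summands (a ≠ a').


Restricted sumset: A +̂ A = {a + a' : a ∈ A, a' ∈ A, a ≠ a'}.
Equivalently, take A + A and drop any sum 2a that is achievable ONLY as a + a for a ∈ A (i.e. sums representable only with equal summands).
Enumerate pairs (a, a') with a < a' (symmetric, so each unordered pair gives one sum; this covers all a ≠ a'):
  -4 + -2 = -6
  -4 + -1 = -5
  -4 + 1 = -3
  -4 + 4 = 0
  -4 + 7 = 3
  -2 + -1 = -3
  -2 + 1 = -1
  -2 + 4 = 2
  -2 + 7 = 5
  -1 + 1 = 0
  -1 + 4 = 3
  -1 + 7 = 6
  1 + 4 = 5
  1 + 7 = 8
  4 + 7 = 11
Collected distinct sums: {-6, -5, -3, -1, 0, 2, 3, 5, 6, 8, 11}
|A +̂ A| = 11
(Reference bound: |A +̂ A| ≥ 2|A| - 3 for |A| ≥ 2, with |A| = 6 giving ≥ 9.)

|A +̂ A| = 11


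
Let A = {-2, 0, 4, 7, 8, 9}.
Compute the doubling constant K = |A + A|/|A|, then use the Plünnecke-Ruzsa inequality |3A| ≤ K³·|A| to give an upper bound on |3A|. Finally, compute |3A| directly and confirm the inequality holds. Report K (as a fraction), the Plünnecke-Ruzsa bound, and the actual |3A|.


|A| = 6.
Step 1: Compute A + A by enumerating all 36 pairs.
A + A = {-4, -2, 0, 2, 4, 5, 6, 7, 8, 9, 11, 12, 13, 14, 15, 16, 17, 18}, so |A + A| = 18.
Step 2: Doubling constant K = |A + A|/|A| = 18/6 = 18/6 ≈ 3.0000.
Step 3: Plünnecke-Ruzsa gives |3A| ≤ K³·|A| = (3.0000)³ · 6 ≈ 162.0000.
Step 4: Compute 3A = A + A + A directly by enumerating all triples (a,b,c) ∈ A³; |3A| = 30.
Step 5: Check 30 ≤ 162.0000? Yes ✓.

K = 18/6, Plünnecke-Ruzsa bound K³|A| ≈ 162.0000, |3A| = 30, inequality holds.


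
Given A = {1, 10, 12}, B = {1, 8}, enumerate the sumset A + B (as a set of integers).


A + B = {a + b : a ∈ A, b ∈ B}.
Enumerate all |A|·|B| = 3·2 = 6 pairs (a, b) and collect distinct sums.
a = 1: 1+1=2, 1+8=9
a = 10: 10+1=11, 10+8=18
a = 12: 12+1=13, 12+8=20
Collecting distinct sums: A + B = {2, 9, 11, 13, 18, 20}
|A + B| = 6

A + B = {2, 9, 11, 13, 18, 20}


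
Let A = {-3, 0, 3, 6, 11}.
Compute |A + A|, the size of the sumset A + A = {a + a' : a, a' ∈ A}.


A + A = {a + a' : a, a' ∈ A}; |A| = 5.
General bounds: 2|A| - 1 ≤ |A + A| ≤ |A|(|A|+1)/2, i.e. 9 ≤ |A + A| ≤ 15.
Lower bound 2|A|-1 is attained iff A is an arithmetic progression.
Enumerate sums a + a' for a ≤ a' (symmetric, so this suffices):
a = -3: -3+-3=-6, -3+0=-3, -3+3=0, -3+6=3, -3+11=8
a = 0: 0+0=0, 0+3=3, 0+6=6, 0+11=11
a = 3: 3+3=6, 3+6=9, 3+11=14
a = 6: 6+6=12, 6+11=17
a = 11: 11+11=22
Distinct sums: {-6, -3, 0, 3, 6, 8, 9, 11, 12, 14, 17, 22}
|A + A| = 12

|A + A| = 12


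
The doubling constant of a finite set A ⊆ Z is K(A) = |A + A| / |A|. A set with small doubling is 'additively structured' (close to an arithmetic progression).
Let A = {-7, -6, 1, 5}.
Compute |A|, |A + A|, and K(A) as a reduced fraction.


|A| = 4.
Compute A + A by enumerating all 16 pairs.
A + A = {-14, -13, -12, -6, -5, -2, -1, 2, 6, 10}, so |A + A| = 10.
K = |A + A| / |A| = 10/4 = 5/2 ≈ 2.5000.
Reference: AP of size 4 gives K = 7/4 ≈ 1.7500; a fully generic set of size 4 gives K ≈ 2.5000.

|A| = 4, |A + A| = 10, K = 10/4 = 5/2.


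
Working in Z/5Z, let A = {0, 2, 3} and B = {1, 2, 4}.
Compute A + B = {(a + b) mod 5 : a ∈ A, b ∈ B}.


Work in Z/5Z: reduce every sum a + b modulo 5.
Enumerate all 9 pairs:
a = 0: 0+1=1, 0+2=2, 0+4=4
a = 2: 2+1=3, 2+2=4, 2+4=1
a = 3: 3+1=4, 3+2=0, 3+4=2
Distinct residues collected: {0, 1, 2, 3, 4}
|A + B| = 5 (out of 5 total residues).

A + B = {0, 1, 2, 3, 4}


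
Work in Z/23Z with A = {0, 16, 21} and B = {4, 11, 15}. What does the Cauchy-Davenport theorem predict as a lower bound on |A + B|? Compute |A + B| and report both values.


Cauchy-Davenport: |A + B| ≥ min(p, |A| + |B| - 1) for A, B nonempty in Z/pZ.
|A| = 3, |B| = 3, p = 23.
CD lower bound = min(23, 3 + 3 - 1) = min(23, 5) = 5.
Compute A + B mod 23 directly:
a = 0: 0+4=4, 0+11=11, 0+15=15
a = 16: 16+4=20, 16+11=4, 16+15=8
a = 21: 21+4=2, 21+11=9, 21+15=13
A + B = {2, 4, 8, 9, 11, 13, 15, 20}, so |A + B| = 8.
Verify: 8 ≥ 5? Yes ✓.

CD lower bound = 5, actual |A + B| = 8.


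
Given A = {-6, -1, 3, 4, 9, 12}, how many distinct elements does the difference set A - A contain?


A - A = {a - a' : a, a' ∈ A}; |A| = 6.
Bounds: 2|A|-1 ≤ |A - A| ≤ |A|² - |A| + 1, i.e. 11 ≤ |A - A| ≤ 31.
Note: 0 ∈ A - A always (from a - a). The set is symmetric: if d ∈ A - A then -d ∈ A - A.
Enumerate nonzero differences d = a - a' with a > a' (then include -d):
Positive differences: {1, 3, 4, 5, 6, 8, 9, 10, 13, 15, 18}
Full difference set: {0} ∪ (positive diffs) ∪ (negative diffs).
|A - A| = 1 + 2·11 = 23 (matches direct enumeration: 23).

|A - A| = 23


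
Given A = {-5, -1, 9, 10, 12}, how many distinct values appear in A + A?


A + A = {a + a' : a, a' ∈ A}; |A| = 5.
General bounds: 2|A| - 1 ≤ |A + A| ≤ |A|(|A|+1)/2, i.e. 9 ≤ |A + A| ≤ 15.
Lower bound 2|A|-1 is attained iff A is an arithmetic progression.
Enumerate sums a + a' for a ≤ a' (symmetric, so this suffices):
a = -5: -5+-5=-10, -5+-1=-6, -5+9=4, -5+10=5, -5+12=7
a = -1: -1+-1=-2, -1+9=8, -1+10=9, -1+12=11
a = 9: 9+9=18, 9+10=19, 9+12=21
a = 10: 10+10=20, 10+12=22
a = 12: 12+12=24
Distinct sums: {-10, -6, -2, 4, 5, 7, 8, 9, 11, 18, 19, 20, 21, 22, 24}
|A + A| = 15

|A + A| = 15


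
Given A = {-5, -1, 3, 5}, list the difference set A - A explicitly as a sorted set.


A - A = {a - a' : a, a' ∈ A}.
Compute a - a' for each ordered pair (a, a'):
a = -5: -5--5=0, -5--1=-4, -5-3=-8, -5-5=-10
a = -1: -1--5=4, -1--1=0, -1-3=-4, -1-5=-6
a = 3: 3--5=8, 3--1=4, 3-3=0, 3-5=-2
a = 5: 5--5=10, 5--1=6, 5-3=2, 5-5=0
Collecting distinct values (and noting 0 appears from a-a):
A - A = {-10, -8, -6, -4, -2, 0, 2, 4, 6, 8, 10}
|A - A| = 11

A - A = {-10, -8, -6, -4, -2, 0, 2, 4, 6, 8, 10}


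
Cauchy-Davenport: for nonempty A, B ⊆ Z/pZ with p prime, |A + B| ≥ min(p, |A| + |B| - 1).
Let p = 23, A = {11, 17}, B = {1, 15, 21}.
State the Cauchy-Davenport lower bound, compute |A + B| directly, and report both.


Cauchy-Davenport: |A + B| ≥ min(p, |A| + |B| - 1) for A, B nonempty in Z/pZ.
|A| = 2, |B| = 3, p = 23.
CD lower bound = min(23, 2 + 3 - 1) = min(23, 4) = 4.
Compute A + B mod 23 directly:
a = 11: 11+1=12, 11+15=3, 11+21=9
a = 17: 17+1=18, 17+15=9, 17+21=15
A + B = {3, 9, 12, 15, 18}, so |A + B| = 5.
Verify: 5 ≥ 4? Yes ✓.

CD lower bound = 4, actual |A + B| = 5.


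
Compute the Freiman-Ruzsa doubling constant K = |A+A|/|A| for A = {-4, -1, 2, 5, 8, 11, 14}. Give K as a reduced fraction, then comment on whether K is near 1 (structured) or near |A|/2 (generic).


|A| = 7.
Compute A + A by enumerating all 49 pairs.
A + A = {-8, -5, -2, 1, 4, 7, 10, 13, 16, 19, 22, 25, 28}, so |A + A| = 13.
K = |A + A| / |A| = 13/7 (already in lowest terms) ≈ 1.8571.
Reference: AP of size 7 gives K = 13/7 ≈ 1.8571; a fully generic set of size 7 gives K ≈ 4.0000.

|A| = 7, |A + A| = 13, K = 13/7.


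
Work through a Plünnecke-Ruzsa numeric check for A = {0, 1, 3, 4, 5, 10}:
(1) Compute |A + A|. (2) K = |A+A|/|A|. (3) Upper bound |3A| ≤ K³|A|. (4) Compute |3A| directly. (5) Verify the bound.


|A| = 6.
Step 1: Compute A + A by enumerating all 36 pairs.
A + A = {0, 1, 2, 3, 4, 5, 6, 7, 8, 9, 10, 11, 13, 14, 15, 20}, so |A + A| = 16.
Step 2: Doubling constant K = |A + A|/|A| = 16/6 = 16/6 ≈ 2.6667.
Step 3: Plünnecke-Ruzsa gives |3A| ≤ K³·|A| = (2.6667)³ · 6 ≈ 113.7778.
Step 4: Compute 3A = A + A + A directly by enumerating all triples (a,b,c) ∈ A³; |3A| = 26.
Step 5: Check 26 ≤ 113.7778? Yes ✓.

K = 16/6, Plünnecke-Ruzsa bound K³|A| ≈ 113.7778, |3A| = 26, inequality holds.
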